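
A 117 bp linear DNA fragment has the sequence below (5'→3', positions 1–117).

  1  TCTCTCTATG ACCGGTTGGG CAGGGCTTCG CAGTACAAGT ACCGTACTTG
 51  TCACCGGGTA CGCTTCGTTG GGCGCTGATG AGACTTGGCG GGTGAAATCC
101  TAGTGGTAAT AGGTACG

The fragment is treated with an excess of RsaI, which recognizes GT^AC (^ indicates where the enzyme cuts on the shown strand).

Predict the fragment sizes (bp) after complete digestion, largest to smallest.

RsaI sites (GTAC) start at positions 33, 39, 44, 58, 113.
RsaI cuts after base 2 of each site, so after positions 34, 40, 45, 59, 114.
Linear molecule, 5 cuts → 6 fragments:
  1–34 → 34 bp
  35–40 → 6 bp
  41–45 → 5 bp
  46–59 → 14 bp
  60–114 → 55 bp
  115–117 → 3 bp
Sorted largest to smallest: 55, 34, 14, 6, 5, 3 bp.

55, 34, 14, 6, 5, 3 bp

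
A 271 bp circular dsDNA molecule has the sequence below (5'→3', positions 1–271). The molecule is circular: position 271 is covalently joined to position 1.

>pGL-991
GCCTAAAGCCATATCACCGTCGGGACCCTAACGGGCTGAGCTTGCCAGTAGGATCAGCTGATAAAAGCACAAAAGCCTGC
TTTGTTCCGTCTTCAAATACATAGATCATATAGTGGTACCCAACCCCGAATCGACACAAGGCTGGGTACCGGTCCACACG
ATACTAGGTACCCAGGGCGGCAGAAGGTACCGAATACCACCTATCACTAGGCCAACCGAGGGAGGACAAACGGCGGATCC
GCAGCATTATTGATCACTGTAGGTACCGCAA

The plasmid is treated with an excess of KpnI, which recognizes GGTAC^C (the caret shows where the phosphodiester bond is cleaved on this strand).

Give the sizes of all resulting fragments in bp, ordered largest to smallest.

124, 76, 30, 22, 19 bp

KpnI sites (GGTACC) start at positions 115, 145, 167, 186, 262.
KpnI cuts after base 5 of each site (before the last base), so after positions 119, 149, 171, 190, 266.
Circular molecule, 5 cuts → 5 fragments:
  120–149 → 30 bp
  150–171 → 22 bp
  172–190 → 19 bp
  191–266 → 76 bp
  267–271 then 1–119 → 5 + 119 = 124 bp
Sorted largest to smallest: 124, 76, 30, 22, 19 bp.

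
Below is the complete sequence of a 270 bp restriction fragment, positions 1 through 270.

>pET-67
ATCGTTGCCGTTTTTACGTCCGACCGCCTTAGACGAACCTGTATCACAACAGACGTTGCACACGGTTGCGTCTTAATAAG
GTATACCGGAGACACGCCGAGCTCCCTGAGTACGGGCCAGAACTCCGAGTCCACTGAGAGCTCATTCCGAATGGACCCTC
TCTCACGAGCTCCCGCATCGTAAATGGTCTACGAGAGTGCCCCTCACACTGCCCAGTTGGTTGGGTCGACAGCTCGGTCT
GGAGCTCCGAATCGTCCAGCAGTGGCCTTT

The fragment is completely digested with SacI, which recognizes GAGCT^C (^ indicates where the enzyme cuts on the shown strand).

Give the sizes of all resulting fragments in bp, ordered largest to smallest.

103, 75, 39, 29, 24 bp

SacI sites (GAGCTC) start at positions 99, 138, 167, 242.
SacI cuts after base 5 of each site (before the last base), so after positions 103, 142, 171, 246.
Linear molecule, 4 cuts → 5 fragments:
  1–103 → 103 bp
  104–142 → 39 bp
  143–171 → 29 bp
  172–246 → 75 bp
  247–270 → 24 bp
Sorted largest to smallest: 103, 75, 39, 29, 24 bp.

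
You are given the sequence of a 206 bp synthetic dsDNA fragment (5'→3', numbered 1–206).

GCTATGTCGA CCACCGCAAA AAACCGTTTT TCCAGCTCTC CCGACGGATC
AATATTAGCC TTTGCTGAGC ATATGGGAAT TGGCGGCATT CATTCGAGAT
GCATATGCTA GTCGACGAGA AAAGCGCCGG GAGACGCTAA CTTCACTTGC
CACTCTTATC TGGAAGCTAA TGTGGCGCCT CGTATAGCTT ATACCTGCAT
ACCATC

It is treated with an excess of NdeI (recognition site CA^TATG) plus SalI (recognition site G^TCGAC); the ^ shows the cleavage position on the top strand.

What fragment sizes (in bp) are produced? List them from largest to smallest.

NdeI sites (CATATG) start at positions 70, 102.
NdeI cuts after base 2 of each site, so after positions 71, 103.
SalI sites (GTCGAC) start at positions 6, 111.
SalI cuts after the first base of each site, so after positions 6, 111.
Combined cut positions: 6, 71, 103, 111.
Linear molecule, 4 cuts → 5 fragments:
  1–6 → 6 bp
  7–71 → 65 bp
  72–103 → 32 bp
  104–111 → 8 bp
  112–206 → 95 bp
Sorted largest to smallest: 95, 65, 32, 8, 6 bp.

95, 65, 32, 8, 6 bp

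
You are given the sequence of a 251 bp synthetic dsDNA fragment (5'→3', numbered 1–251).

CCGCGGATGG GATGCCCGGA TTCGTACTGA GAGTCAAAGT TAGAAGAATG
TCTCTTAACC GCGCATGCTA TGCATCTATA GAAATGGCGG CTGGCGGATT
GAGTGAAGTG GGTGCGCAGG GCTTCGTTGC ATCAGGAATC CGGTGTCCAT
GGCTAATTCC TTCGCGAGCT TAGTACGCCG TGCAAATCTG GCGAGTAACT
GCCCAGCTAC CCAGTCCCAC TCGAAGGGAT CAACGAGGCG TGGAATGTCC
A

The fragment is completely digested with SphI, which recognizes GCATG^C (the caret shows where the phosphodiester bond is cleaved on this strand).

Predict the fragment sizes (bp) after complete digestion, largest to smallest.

184, 67 bp

The SphI site (GCATGC) starts at position 63.
SphI cuts after base 5 of each site (before the last base), so after position 67.
Linear molecule, 1 cut → 2 fragments:
  1–67 → 67 bp
  68–251 → 184 bp
Sorted largest to smallest: 184, 67 bp.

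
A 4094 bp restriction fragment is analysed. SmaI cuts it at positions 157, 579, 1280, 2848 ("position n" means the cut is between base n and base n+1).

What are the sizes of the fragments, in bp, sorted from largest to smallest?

Linear molecule, 4 cuts → 5 fragments:
  157 − 0 = 157 bp
  579 − 157 = 422 bp
  1280 − 579 = 701 bp
  2848 − 1280 = 1568 bp
  4094 − 2848 = 1246 bp
Sorted largest to smallest: 1568, 1246, 701, 422, 157 bp.

1568, 1246, 701, 422, 157 bp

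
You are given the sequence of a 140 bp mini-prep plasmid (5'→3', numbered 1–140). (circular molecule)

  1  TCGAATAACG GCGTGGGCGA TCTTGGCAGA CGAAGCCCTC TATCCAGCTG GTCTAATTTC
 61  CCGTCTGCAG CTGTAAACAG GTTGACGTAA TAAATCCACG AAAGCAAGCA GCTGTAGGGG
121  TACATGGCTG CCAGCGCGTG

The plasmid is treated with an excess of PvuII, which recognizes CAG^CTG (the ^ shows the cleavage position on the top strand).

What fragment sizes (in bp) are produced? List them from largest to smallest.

76, 41, 23 bp

PvuII sites (CAGCTG) start at positions 45, 68, 109.
PvuII cuts after base 3 of each site, so after positions 47, 70, 111.
Circular molecule, 3 cuts → 3 fragments:
  48–70 → 23 bp
  71–111 → 41 bp
  112–140 then 1–47 → 29 + 47 = 76 bp
Sorted largest to smallest: 76, 41, 23 bp.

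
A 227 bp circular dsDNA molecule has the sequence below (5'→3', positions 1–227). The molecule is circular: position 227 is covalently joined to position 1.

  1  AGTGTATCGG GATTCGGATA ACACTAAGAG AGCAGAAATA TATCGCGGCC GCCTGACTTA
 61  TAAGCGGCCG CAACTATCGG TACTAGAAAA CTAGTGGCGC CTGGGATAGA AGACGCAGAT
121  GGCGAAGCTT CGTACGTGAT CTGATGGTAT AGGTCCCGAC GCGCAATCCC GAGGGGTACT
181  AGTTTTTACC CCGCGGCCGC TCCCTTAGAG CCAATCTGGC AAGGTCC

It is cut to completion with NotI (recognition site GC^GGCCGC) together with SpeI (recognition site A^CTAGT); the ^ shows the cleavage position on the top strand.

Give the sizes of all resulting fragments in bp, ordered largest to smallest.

NotI sites (GCGGCCGC) start at positions 45, 64, 193.
NotI cuts after base 2 of each site, so after positions 46, 65, 194.
SpeI sites (ACTAGT) start at positions 90, 178.
SpeI cuts after the first base of each site, so after positions 90, 178.
Combined cut positions: 46, 65, 90, 178, 194.
Circular molecule, 5 cuts → 5 fragments:
  47–65 → 19 bp
  66–90 → 25 bp
  91–178 → 88 bp
  179–194 → 16 bp
  195–227 then 1–46 → 33 + 46 = 79 bp
Sorted largest to smallest: 88, 79, 25, 19, 16 bp.

88, 79, 25, 19, 16 bp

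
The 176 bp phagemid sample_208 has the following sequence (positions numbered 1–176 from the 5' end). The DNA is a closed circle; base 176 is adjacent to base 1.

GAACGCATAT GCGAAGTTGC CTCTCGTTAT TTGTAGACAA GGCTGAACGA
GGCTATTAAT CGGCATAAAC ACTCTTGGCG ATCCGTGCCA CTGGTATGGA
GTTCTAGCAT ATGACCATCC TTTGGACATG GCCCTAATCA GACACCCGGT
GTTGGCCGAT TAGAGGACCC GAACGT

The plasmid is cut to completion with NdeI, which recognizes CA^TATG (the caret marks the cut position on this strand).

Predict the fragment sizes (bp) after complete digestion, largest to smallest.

NdeI sites (CATATG) start at positions 6, 108.
NdeI cuts after base 2 of each site, so after positions 7, 109.
Circular molecule, 2 cuts → 2 fragments:
  8–109 → 102 bp
  110–176 then 1–7 → 67 + 7 = 74 bp
Sorted largest to smallest: 102, 74 bp.

102, 74 bp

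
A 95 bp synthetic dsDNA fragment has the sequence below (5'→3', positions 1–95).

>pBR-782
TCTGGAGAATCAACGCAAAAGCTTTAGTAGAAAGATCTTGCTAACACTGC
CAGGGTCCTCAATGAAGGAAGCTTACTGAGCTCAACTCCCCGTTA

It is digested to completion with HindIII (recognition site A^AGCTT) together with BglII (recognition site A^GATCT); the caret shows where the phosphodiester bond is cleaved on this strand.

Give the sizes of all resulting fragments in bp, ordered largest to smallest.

36, 26, 19, 14 bp

HindIII sites (AAGCTT) start at positions 19, 69.
HindIII cuts after the first base of each site, so after positions 19, 69.
The BglII site (AGATCT) starts at position 33.
BglII cuts after the first base of each site, so after position 33.
Combined cut positions: 19, 33, 69.
Linear molecule, 3 cuts → 4 fragments:
  1–19 → 19 bp
  20–33 → 14 bp
  34–69 → 36 bp
  70–95 → 26 bp
Sorted largest to smallest: 36, 26, 19, 14 bp.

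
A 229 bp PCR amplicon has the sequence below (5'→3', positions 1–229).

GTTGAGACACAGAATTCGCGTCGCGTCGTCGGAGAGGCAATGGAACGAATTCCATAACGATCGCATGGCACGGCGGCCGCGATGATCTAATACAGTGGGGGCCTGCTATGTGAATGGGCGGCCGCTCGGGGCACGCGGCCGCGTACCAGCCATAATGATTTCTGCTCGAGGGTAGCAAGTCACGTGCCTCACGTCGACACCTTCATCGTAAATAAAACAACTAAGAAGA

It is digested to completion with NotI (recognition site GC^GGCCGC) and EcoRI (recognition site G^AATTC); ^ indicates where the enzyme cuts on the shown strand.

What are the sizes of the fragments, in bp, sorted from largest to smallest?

93, 45, 35, 27, 17, 12 bp

NotI sites (GCGGCCGC) start at positions 73, 118, 135.
NotI cuts after base 2 of each site, so after positions 74, 119, 136.
EcoRI sites (GAATTC) start at positions 12, 47.
EcoRI cuts after the first base of each site, so after positions 12, 47.
Combined cut positions: 12, 47, 74, 119, 136.
Linear molecule, 5 cuts → 6 fragments:
  1–12 → 12 bp
  13–47 → 35 bp
  48–74 → 27 bp
  75–119 → 45 bp
  120–136 → 17 bp
  137–229 → 93 bp
Sorted largest to smallest: 93, 45, 35, 27, 17, 12 bp.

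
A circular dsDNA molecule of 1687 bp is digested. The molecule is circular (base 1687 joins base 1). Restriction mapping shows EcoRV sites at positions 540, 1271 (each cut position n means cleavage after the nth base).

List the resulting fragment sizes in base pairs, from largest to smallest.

956, 731 bp

Circular molecule, 2 cuts → 2 fragments:
  1271 − 540 = 731 bp
  wrap: 1687 − 1271 + 540 = 956 bp
Sorted largest to smallest: 956, 731 bp.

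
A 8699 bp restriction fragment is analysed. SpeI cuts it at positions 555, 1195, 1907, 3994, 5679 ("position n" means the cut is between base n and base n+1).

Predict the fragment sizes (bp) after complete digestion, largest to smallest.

3020, 2087, 1685, 712, 640, 555 bp

Linear molecule, 5 cuts → 6 fragments:
  555 − 0 = 555 bp
  1195 − 555 = 640 bp
  1907 − 1195 = 712 bp
  3994 − 1907 = 2087 bp
  5679 − 3994 = 1685 bp
  8699 − 5679 = 3020 bp
Sorted largest to smallest: 3020, 2087, 1685, 712, 640, 555 bp.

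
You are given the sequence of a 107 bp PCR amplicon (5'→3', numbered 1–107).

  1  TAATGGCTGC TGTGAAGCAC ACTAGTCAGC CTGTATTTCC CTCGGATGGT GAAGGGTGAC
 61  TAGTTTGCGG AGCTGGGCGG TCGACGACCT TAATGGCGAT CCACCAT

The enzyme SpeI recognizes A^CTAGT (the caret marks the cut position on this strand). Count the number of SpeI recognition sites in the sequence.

2

ACTAGT occurs starting at positions 21, 59.
SpeI cuts at 2 sites.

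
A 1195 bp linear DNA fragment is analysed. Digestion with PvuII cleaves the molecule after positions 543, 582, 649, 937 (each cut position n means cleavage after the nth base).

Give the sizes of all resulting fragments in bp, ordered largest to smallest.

Linear molecule, 4 cuts → 5 fragments:
  543 − 0 = 543 bp
  582 − 543 = 39 bp
  649 − 582 = 67 bp
  937 − 649 = 288 bp
  1195 − 937 = 258 bp
Sorted largest to smallest: 543, 288, 258, 67, 39 bp.

543, 288, 258, 67, 39 bp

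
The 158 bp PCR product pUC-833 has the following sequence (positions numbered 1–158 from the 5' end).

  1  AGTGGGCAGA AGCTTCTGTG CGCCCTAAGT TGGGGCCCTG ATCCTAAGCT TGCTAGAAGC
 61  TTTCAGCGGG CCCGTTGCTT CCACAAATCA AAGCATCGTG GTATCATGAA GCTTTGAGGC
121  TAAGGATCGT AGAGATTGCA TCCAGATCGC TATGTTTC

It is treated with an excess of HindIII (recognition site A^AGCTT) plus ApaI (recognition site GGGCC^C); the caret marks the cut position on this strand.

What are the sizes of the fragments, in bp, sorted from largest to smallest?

49, 37, 27, 15, 11, 10, 9 bp

HindIII sites (AAGCTT) start at positions 10, 46, 57, 109.
HindIII cuts after the first base of each site, so after positions 10, 46, 57, 109.
ApaI sites (GGGCCC) start at positions 33, 68.
ApaI cuts after base 5 of each site (before the last base), so after positions 37, 72.
Combined cut positions: 10, 37, 46, 57, 72, 109.
Linear molecule, 6 cuts → 7 fragments:
  1–10 → 10 bp
  11–37 → 27 bp
  38–46 → 9 bp
  47–57 → 11 bp
  58–72 → 15 bp
  73–109 → 37 bp
  110–158 → 49 bp
Sorted largest to smallest: 49, 37, 27, 15, 11, 10, 9 bp.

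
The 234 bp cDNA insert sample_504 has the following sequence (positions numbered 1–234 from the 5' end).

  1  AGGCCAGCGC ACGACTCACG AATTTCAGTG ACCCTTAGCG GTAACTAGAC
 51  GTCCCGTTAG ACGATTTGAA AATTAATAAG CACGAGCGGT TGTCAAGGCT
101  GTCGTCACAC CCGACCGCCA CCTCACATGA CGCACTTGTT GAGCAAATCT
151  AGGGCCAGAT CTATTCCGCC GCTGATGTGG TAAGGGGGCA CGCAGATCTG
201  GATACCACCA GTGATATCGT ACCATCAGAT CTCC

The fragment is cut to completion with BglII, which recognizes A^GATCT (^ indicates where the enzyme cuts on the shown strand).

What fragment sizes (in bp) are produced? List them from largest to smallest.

BglII sites (AGATCT) start at positions 157, 194, 227.
BglII cuts after the first base of each site, so after positions 157, 194, 227.
Linear molecule, 3 cuts → 4 fragments:
  1–157 → 157 bp
  158–194 → 37 bp
  195–227 → 33 bp
  228–234 → 7 bp
Sorted largest to smallest: 157, 37, 33, 7 bp.

157, 37, 33, 7 bp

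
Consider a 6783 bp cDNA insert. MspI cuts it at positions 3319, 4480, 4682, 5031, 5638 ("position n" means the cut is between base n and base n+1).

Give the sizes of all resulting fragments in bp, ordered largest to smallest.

3319, 1161, 1145, 607, 349, 202 bp

Linear molecule, 5 cuts → 6 fragments:
  3319 − 0 = 3319 bp
  4480 − 3319 = 1161 bp
  4682 − 4480 = 202 bp
  5031 − 4682 = 349 bp
  5638 − 5031 = 607 bp
  6783 − 5638 = 1145 bp
Sorted largest to smallest: 3319, 1161, 1145, 607, 349, 202 bp.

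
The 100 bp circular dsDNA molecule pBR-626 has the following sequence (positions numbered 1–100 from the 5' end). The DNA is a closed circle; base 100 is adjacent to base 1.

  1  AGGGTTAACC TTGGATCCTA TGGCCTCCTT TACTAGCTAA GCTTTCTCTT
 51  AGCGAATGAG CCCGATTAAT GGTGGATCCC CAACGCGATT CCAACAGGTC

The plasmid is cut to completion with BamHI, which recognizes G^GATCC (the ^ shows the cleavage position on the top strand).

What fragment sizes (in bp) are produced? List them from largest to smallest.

61, 39 bp

BamHI sites (GGATCC) start at positions 13, 74.
BamHI cuts after the first base of each site, so after positions 13, 74.
Circular molecule, 2 cuts → 2 fragments:
  14–74 → 61 bp
  75–100 then 1–13 → 26 + 13 = 39 bp
Sorted largest to smallest: 61, 39 bp.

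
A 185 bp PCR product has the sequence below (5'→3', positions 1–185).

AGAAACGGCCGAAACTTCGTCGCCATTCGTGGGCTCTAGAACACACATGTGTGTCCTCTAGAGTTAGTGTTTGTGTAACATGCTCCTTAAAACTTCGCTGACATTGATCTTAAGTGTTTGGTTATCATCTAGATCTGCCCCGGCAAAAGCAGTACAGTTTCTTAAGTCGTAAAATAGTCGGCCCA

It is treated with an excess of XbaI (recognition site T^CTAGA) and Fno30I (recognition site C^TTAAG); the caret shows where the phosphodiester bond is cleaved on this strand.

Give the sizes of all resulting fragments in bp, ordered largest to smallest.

52, 35, 33, 24, 22, 19 bp

XbaI sites (TCTAGA) start at positions 35, 57, 128.
XbaI cuts after the first base of each site, so after positions 35, 57, 128.
Fno30I sites (CTTAAG) start at positions 109, 161.
Fno30I cuts after the first base of each site, so after positions 109, 161.
Combined cut positions: 35, 57, 109, 128, 161.
Linear molecule, 5 cuts → 6 fragments:
  1–35 → 35 bp
  36–57 → 22 bp
  58–109 → 52 bp
  110–128 → 19 bp
  129–161 → 33 bp
  162–185 → 24 bp
Sorted largest to smallest: 52, 35, 33, 24, 22, 19 bp.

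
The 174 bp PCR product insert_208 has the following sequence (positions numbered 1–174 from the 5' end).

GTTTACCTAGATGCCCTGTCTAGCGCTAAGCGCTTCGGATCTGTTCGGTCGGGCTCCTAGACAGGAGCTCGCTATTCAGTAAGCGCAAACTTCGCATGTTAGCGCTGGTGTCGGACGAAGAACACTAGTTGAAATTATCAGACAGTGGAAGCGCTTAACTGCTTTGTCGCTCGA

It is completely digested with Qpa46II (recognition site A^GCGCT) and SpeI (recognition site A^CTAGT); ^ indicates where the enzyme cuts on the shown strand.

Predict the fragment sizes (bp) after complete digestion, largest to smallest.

Qpa46II sites (AGCGCT) start at positions 22, 29, 101, 150.
Qpa46II cuts after the first base of each site, so after positions 22, 29, 101, 150.
The SpeI site (ACTAGT) starts at position 124.
SpeI cuts after the first base of each site, so after position 124.
Combined cut positions: 22, 29, 101, 124, 150.
Linear molecule, 5 cuts → 6 fragments:
  1–22 → 22 bp
  23–29 → 7 bp
  30–101 → 72 bp
  102–124 → 23 bp
  125–150 → 26 bp
  151–174 → 24 bp
Sorted largest to smallest: 72, 26, 24, 23, 22, 7 bp.

72, 26, 24, 23, 22, 7 bp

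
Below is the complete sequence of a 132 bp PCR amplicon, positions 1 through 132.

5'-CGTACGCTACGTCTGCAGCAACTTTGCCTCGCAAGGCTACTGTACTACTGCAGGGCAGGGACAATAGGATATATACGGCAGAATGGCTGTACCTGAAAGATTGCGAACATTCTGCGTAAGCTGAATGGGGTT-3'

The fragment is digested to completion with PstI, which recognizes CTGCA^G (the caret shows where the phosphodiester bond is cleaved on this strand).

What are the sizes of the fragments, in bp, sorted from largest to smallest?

PstI sites (CTGCAG) start at positions 13, 48.
PstI cuts after base 5 of each site (before the last base), so after positions 17, 52.
Linear molecule, 2 cuts → 3 fragments:
  1–17 → 17 bp
  18–52 → 35 bp
  53–132 → 80 bp
Sorted largest to smallest: 80, 35, 17 bp.

80, 35, 17 bp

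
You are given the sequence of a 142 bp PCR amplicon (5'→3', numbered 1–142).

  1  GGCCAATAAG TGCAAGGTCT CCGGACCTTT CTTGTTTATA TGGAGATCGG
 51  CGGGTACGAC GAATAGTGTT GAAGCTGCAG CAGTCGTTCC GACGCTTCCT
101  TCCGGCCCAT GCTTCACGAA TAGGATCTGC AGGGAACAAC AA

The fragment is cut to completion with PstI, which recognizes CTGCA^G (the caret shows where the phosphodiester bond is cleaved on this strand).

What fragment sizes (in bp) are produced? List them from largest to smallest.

79, 52, 11 bp

PstI sites (CTGCAG) start at positions 75, 127.
PstI cuts after base 5 of each site (before the last base), so after positions 79, 131.
Linear molecule, 2 cuts → 3 fragments:
  1–79 → 79 bp
  80–131 → 52 bp
  132–142 → 11 bp
Sorted largest to smallest: 79, 52, 11 bp.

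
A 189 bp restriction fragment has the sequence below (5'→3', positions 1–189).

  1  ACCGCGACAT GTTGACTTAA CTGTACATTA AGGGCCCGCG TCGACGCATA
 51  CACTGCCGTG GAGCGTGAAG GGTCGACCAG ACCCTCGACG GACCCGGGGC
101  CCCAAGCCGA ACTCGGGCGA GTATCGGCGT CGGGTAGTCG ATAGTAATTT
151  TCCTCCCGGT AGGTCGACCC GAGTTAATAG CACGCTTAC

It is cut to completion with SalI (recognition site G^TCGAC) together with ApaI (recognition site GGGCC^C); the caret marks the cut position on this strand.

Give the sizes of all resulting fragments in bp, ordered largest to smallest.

62, 36, 32, 29, 26, 4 bp

SalI sites (GTCGAC) start at positions 40, 72, 163.
SalI cuts after the first base of each site, so after positions 40, 72, 163.
ApaI sites (GGGCCC) start at positions 32, 97.
ApaI cuts after base 5 of each site (before the last base), so after positions 36, 101.
Combined cut positions: 36, 40, 72, 101, 163.
Linear molecule, 5 cuts → 6 fragments:
  1–36 → 36 bp
  37–40 → 4 bp
  41–72 → 32 bp
  73–101 → 29 bp
  102–163 → 62 bp
  164–189 → 26 bp
Sorted largest to smallest: 62, 36, 32, 29, 26, 4 bp.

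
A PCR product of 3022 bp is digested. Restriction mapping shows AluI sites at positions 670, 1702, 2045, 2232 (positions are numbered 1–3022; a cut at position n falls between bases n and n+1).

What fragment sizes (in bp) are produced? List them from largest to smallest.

Linear molecule, 4 cuts → 5 fragments:
  670 − 0 = 670 bp
  1702 − 670 = 1032 bp
  2045 − 1702 = 343 bp
  2232 − 2045 = 187 bp
  3022 − 2232 = 790 bp
Sorted largest to smallest: 1032, 790, 670, 343, 187 bp.

1032, 790, 670, 343, 187 bp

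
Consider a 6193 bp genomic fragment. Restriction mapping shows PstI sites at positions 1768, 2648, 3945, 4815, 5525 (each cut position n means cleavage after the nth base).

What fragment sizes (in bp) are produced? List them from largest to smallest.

Linear molecule, 5 cuts → 6 fragments:
  1768 − 0 = 1768 bp
  2648 − 1768 = 880 bp
  3945 − 2648 = 1297 bp
  4815 − 3945 = 870 bp
  5525 − 4815 = 710 bp
  6193 − 5525 = 668 bp
Sorted largest to smallest: 1768, 1297, 880, 870, 710, 668 bp.

1768, 1297, 880, 870, 710, 668 bp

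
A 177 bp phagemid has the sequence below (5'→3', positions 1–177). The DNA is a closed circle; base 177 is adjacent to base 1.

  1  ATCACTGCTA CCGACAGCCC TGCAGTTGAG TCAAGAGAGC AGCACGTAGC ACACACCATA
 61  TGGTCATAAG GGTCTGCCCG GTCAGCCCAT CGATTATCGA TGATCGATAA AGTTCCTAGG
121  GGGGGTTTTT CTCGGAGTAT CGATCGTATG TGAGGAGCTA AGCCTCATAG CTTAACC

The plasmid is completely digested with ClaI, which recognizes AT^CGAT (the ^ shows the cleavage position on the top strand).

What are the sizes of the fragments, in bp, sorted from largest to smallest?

ClaI sites (ATCGAT) start at positions 89, 96, 103, 139.
ClaI cuts after base 2 of each site, so after positions 90, 97, 104, 140.
Circular molecule, 4 cuts → 4 fragments:
  91–97 → 7 bp
  98–104 → 7 bp
  105–140 → 36 bp
  141–177 then 1–90 → 37 + 90 = 127 bp
Sorted largest to smallest: 127, 36, 7, 7 bp.

127, 36, 7, 7 bp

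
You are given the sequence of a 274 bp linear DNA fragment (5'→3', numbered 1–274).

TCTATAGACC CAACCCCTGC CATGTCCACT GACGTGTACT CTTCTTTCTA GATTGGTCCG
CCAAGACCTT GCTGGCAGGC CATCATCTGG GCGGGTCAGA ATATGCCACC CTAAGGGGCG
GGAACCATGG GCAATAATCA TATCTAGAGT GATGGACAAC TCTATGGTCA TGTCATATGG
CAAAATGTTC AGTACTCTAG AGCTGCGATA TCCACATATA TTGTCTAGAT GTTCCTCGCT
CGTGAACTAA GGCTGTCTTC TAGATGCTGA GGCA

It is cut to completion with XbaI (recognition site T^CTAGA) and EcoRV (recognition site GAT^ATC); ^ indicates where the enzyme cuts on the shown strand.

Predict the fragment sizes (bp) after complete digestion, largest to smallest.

XbaI sites (TCTAGA) start at positions 47, 143, 196, 224, 259.
XbaI cuts after the first base of each site, so after positions 47, 143, 196, 224, 259.
The EcoRV site (GATATC) starts at position 207.
EcoRV cuts after base 3 of each site, so after position 209.
Combined cut positions: 47, 143, 196, 209, 224, 259.
Linear molecule, 6 cuts → 7 fragments:
  1–47 → 47 bp
  48–143 → 96 bp
  144–196 → 53 bp
  197–209 → 13 bp
  210–224 → 15 bp
  225–259 → 35 bp
  260–274 → 15 bp
Sorted largest to smallest: 96, 53, 47, 35, 15, 15, 13 bp.

96, 53, 47, 35, 15, 15, 13 bp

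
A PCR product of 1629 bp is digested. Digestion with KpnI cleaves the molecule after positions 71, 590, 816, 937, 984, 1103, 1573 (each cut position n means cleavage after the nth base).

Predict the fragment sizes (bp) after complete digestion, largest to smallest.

519, 470, 226, 121, 119, 71, 56, 47 bp

Linear molecule, 7 cuts → 8 fragments:
  71 − 0 = 71 bp
  590 − 71 = 519 bp
  816 − 590 = 226 bp
  937 − 816 = 121 bp
  984 − 937 = 47 bp
  1103 − 984 = 119 bp
  1573 − 1103 = 470 bp
  1629 − 1573 = 56 bp
Sorted largest to smallest: 519, 470, 226, 121, 119, 71, 56, 47 bp.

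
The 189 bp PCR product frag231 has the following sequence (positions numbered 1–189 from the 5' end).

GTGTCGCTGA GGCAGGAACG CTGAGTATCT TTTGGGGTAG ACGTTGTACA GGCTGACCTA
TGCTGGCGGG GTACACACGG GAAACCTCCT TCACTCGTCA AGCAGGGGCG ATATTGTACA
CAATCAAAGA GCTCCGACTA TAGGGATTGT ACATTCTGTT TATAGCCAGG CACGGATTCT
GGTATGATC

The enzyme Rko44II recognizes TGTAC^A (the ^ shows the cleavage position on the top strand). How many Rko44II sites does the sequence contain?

3

TGTACA occurs starting at positions 45, 115, 148.
Rko44II cuts at 3 sites.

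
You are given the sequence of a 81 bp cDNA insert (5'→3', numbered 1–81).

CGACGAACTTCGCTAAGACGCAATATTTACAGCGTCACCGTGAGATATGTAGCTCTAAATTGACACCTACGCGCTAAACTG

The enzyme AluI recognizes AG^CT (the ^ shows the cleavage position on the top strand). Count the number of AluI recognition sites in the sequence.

1

AGCT occurs starting at position 51.
AluI cuts at 1 site.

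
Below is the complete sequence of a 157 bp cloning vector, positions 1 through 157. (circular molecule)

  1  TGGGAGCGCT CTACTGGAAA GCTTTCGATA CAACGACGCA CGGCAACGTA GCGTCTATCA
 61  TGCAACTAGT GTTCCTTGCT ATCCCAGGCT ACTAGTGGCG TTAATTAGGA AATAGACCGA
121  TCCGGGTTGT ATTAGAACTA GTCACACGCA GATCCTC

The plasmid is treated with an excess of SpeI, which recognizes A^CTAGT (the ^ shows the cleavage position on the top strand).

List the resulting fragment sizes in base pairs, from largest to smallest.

SpeI sites (ACTAGT) start at positions 65, 91, 137.
SpeI cuts after the first base of each site, so after positions 65, 91, 137.
Circular molecule, 3 cuts → 3 fragments:
  66–91 → 26 bp
  92–137 → 46 bp
  138–157 then 1–65 → 20 + 65 = 85 bp
Sorted largest to smallest: 85, 46, 26 bp.

85, 46, 26 bp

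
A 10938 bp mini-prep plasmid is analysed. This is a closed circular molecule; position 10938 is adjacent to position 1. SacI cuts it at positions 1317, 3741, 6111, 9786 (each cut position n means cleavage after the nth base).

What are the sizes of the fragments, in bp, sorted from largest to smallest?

Circular molecule, 4 cuts → 4 fragments:
  3741 − 1317 = 2424 bp
  6111 − 3741 = 2370 bp
  9786 − 6111 = 3675 bp
  wrap: 10938 − 9786 + 1317 = 2469 bp
Sorted largest to smallest: 3675, 2469, 2424, 2370 bp.

3675, 2469, 2424, 2370 bp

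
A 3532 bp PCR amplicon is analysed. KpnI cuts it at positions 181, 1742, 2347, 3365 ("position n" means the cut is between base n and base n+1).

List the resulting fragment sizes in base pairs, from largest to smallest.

Linear molecule, 4 cuts → 5 fragments:
  181 − 0 = 181 bp
  1742 − 181 = 1561 bp
  2347 − 1742 = 605 bp
  3365 − 2347 = 1018 bp
  3532 − 3365 = 167 bp
Sorted largest to smallest: 1561, 1018, 605, 181, 167 bp.

1561, 1018, 605, 181, 167 bp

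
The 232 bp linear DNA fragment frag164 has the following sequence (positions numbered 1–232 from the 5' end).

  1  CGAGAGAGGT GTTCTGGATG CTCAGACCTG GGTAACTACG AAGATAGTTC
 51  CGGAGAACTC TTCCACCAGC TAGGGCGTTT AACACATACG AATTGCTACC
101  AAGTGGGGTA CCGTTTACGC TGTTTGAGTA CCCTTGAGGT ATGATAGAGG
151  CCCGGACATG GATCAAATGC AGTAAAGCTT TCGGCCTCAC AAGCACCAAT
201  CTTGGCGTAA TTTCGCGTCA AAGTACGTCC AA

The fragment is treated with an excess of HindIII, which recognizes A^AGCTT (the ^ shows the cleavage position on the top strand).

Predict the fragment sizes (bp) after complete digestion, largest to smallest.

175, 57 bp

The HindIII site (AAGCTT) starts at position 175.
HindIII cuts after the first base of each site, so after position 175.
Linear molecule, 1 cut → 2 fragments:
  1–175 → 175 bp
  176–232 → 57 bp
Sorted largest to smallest: 175, 57 bp.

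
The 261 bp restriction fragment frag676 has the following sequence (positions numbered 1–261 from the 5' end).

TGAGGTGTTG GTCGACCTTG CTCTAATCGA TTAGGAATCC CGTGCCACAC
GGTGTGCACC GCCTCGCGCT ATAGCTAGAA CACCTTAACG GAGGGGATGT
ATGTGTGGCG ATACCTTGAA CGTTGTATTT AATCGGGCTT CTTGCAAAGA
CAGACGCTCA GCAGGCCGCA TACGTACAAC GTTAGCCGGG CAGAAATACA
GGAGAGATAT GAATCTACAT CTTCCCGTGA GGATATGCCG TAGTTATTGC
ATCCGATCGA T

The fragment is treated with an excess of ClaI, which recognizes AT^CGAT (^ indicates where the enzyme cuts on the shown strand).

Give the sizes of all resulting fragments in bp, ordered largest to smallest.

ClaI sites (ATCGAT) start at positions 26, 256.
ClaI cuts after base 2 of each site, so after positions 27, 257.
Linear molecule, 2 cuts → 3 fragments:
  1–27 → 27 bp
  28–257 → 230 bp
  258–261 → 4 bp
Sorted largest to smallest: 230, 27, 4 bp.

230, 27, 4 bp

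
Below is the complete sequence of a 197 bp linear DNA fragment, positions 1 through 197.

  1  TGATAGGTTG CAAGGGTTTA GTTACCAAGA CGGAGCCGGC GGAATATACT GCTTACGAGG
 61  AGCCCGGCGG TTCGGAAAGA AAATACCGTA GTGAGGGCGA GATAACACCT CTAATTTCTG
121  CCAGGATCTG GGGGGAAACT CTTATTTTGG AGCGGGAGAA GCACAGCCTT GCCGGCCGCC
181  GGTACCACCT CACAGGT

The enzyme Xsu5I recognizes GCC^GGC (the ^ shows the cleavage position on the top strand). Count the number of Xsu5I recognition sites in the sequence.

GCCGGC occurs starting at positions 35, 171.
Xsu5I cuts at 2 sites.

2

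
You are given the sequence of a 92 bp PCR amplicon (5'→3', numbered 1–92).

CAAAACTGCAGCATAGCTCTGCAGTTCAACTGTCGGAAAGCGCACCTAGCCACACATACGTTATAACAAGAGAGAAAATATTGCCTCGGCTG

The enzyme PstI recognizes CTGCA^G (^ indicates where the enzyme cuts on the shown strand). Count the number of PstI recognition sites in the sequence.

2

CTGCAG occurs starting at positions 6, 19.
PstI cuts at 2 sites.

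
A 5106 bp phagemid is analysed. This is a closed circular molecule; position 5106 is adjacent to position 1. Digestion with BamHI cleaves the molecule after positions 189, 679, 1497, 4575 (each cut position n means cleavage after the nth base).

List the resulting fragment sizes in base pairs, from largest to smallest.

3078, 818, 720, 490 bp

Circular molecule, 4 cuts → 4 fragments:
  679 − 189 = 490 bp
  1497 − 679 = 818 bp
  4575 − 1497 = 3078 bp
  wrap: 5106 − 4575 + 189 = 720 bp
Sorted largest to smallest: 3078, 818, 720, 490 bp.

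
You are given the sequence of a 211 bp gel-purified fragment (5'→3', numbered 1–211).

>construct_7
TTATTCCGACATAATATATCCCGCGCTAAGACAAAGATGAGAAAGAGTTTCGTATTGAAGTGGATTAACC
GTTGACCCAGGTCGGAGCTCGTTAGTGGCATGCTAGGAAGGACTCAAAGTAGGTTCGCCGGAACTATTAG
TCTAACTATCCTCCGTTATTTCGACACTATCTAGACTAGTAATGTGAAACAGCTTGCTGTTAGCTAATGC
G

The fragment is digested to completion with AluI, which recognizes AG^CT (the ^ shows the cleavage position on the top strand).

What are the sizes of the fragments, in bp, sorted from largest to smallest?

AluI sites (AGCT) start at positions 86, 191, 202.
AluI cuts after base 2 of each site, so after positions 87, 192, 203.
Linear molecule, 3 cuts → 4 fragments:
  1–87 → 87 bp
  88–192 → 105 bp
  193–203 → 11 bp
  204–211 → 8 bp
Sorted largest to smallest: 105, 87, 11, 8 bp.

105, 87, 11, 8 bp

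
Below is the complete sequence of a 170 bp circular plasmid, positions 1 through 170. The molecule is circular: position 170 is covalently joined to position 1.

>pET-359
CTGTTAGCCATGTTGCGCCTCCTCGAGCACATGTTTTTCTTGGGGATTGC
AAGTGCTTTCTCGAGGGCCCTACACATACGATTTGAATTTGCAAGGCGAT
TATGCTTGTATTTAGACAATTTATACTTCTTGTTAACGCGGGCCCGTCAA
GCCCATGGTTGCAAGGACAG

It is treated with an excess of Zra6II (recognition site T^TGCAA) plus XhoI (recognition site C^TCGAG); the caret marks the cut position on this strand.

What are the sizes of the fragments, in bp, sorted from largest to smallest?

Zra6II sites (TTGCAA) start at positions 47, 89, 159.
Zra6II cuts after the first base of each site, so after positions 47, 89, 159.
XhoI sites (CTCGAG) start at positions 22, 60.
XhoI cuts after the first base of each site, so after positions 22, 60.
Combined cut positions: 22, 47, 60, 89, 159.
Circular molecule, 5 cuts → 5 fragments:
  23–47 → 25 bp
  48–60 → 13 bp
  61–89 → 29 bp
  90–159 → 70 bp
  160–170 then 1–22 → 11 + 22 = 33 bp
Sorted largest to smallest: 70, 33, 29, 25, 13 bp.

70, 33, 29, 25, 13 bp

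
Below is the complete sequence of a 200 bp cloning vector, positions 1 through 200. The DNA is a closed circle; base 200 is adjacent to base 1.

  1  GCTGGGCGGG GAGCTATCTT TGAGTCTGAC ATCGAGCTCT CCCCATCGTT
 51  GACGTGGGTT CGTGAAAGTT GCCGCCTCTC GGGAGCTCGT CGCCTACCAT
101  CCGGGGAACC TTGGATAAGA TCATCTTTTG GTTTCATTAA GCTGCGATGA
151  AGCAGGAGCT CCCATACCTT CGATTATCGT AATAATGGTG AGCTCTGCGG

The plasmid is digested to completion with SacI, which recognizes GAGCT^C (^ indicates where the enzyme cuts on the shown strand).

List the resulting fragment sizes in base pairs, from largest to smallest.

73, 49, 44, 34 bp

SacI sites (GAGCTC) start at positions 34, 83, 156, 190.
SacI cuts after base 5 of each site (before the last base), so after positions 38, 87, 160, 194.
Circular molecule, 4 cuts → 4 fragments:
  39–87 → 49 bp
  88–160 → 73 bp
  161–194 → 34 bp
  195–200 then 1–38 → 6 + 38 = 44 bp
Sorted largest to smallest: 73, 49, 44, 34 bp.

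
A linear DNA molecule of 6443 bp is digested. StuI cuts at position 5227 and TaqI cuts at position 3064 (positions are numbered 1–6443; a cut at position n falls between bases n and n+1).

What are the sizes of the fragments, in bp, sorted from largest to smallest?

3064, 2163, 1216 bp

Combined cut positions (sorted): 3064, 5227.
Linear molecule, 2 cuts → 3 fragments:
  3064 − 0 = 3064 bp
  5227 − 3064 = 2163 bp
  6443 − 5227 = 1216 bp
Sorted largest to smallest: 3064, 2163, 1216 bp.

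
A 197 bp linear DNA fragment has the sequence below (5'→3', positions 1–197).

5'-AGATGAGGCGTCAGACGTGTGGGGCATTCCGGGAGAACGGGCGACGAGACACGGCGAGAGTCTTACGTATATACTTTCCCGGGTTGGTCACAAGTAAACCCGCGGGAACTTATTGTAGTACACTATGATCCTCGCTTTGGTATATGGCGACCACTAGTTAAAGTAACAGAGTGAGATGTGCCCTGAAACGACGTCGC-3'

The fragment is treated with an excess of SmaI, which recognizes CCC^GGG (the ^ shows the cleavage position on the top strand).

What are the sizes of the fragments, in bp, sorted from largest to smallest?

117, 80 bp

The SmaI site (CCCGGG) starts at position 78.
SmaI cuts after base 3 of each site, so after position 80.
Linear molecule, 1 cut → 2 fragments:
  1–80 → 80 bp
  81–197 → 117 bp
Sorted largest to smallest: 117, 80 bp.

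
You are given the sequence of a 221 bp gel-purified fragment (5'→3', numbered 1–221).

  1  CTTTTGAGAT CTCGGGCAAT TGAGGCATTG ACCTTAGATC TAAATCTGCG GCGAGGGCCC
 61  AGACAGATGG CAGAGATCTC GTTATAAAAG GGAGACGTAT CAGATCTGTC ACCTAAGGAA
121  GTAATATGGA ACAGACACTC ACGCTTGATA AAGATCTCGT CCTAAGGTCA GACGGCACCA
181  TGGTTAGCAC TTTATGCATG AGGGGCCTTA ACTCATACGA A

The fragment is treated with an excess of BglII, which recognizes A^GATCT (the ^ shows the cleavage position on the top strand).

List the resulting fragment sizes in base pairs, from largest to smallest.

BglII sites (AGATCT) start at positions 7, 36, 74, 102, 152.
BglII cuts after the first base of each site, so after positions 7, 36, 74, 102, 152.
Linear molecule, 5 cuts → 6 fragments:
  1–7 → 7 bp
  8–36 → 29 bp
  37–74 → 38 bp
  75–102 → 28 bp
  103–152 → 50 bp
  153–221 → 69 bp
Sorted largest to smallest: 69, 50, 38, 29, 28, 7 bp.

69, 50, 38, 29, 28, 7 bp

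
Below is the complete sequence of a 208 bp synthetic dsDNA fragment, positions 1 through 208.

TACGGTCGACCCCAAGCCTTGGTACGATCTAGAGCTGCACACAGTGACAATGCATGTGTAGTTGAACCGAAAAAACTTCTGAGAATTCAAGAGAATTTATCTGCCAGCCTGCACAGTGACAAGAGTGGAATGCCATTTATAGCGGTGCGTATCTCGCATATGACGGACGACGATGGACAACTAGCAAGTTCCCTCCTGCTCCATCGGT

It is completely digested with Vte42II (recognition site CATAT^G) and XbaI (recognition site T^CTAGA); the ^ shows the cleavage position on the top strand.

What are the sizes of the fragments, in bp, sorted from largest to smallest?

133, 47, 28 bp

The Vte42II site (CATATG) starts at position 157.
Vte42II cuts after base 5 of each site (before the last base), so after position 161.
The XbaI site (TCTAGA) starts at position 28.
XbaI cuts after the first base of each site, so after position 28.
Combined cut positions: 28, 161.
Linear molecule, 2 cuts → 3 fragments:
  1–28 → 28 bp
  29–161 → 133 bp
  162–208 → 47 bp
Sorted largest to smallest: 133, 47, 28 bp.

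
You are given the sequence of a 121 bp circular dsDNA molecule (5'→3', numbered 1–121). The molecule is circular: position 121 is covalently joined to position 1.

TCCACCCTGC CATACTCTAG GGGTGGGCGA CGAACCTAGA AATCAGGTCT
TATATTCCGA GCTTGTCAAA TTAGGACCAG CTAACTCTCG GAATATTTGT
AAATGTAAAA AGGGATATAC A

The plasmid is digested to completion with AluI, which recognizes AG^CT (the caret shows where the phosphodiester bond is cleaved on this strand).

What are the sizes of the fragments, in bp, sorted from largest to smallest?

AluI sites (AGCT) start at positions 60, 79.
AluI cuts after base 2 of each site, so after positions 61, 80.
Circular molecule, 2 cuts → 2 fragments:
  62–80 → 19 bp
  81–121 then 1–61 → 41 + 61 = 102 bp
Sorted largest to smallest: 102, 19 bp.

102, 19 bp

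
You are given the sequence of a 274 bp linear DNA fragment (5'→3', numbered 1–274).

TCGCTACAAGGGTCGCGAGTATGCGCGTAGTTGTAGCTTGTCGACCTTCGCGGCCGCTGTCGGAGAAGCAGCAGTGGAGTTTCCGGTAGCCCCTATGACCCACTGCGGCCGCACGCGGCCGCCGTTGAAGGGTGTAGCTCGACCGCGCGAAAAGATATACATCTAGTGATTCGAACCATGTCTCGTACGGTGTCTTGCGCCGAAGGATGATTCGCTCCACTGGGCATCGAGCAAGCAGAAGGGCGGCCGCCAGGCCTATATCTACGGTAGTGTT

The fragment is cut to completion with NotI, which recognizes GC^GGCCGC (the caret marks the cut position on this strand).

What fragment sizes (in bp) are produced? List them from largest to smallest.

NotI sites (GCGGCCGC) start at positions 50, 105, 115, 243.
NotI cuts after base 2 of each site, so after positions 51, 106, 116, 244.
Linear molecule, 4 cuts → 5 fragments:
  1–51 → 51 bp
  52–106 → 55 bp
  107–116 → 10 bp
  117–244 → 128 bp
  245–274 → 30 bp
Sorted largest to smallest: 128, 55, 51, 30, 10 bp.

128, 55, 51, 30, 10 bp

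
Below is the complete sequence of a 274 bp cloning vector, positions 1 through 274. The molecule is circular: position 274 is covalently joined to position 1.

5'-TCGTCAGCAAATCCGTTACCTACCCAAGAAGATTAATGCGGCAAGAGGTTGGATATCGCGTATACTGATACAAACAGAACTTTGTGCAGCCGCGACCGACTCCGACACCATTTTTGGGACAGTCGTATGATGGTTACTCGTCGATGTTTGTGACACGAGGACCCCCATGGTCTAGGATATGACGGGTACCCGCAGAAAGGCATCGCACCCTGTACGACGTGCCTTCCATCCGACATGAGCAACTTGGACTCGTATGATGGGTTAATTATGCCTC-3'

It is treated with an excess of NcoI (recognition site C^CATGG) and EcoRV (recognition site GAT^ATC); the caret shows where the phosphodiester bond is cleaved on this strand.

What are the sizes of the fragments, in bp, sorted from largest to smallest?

The NcoI site (CCATGG) starts at position 165.
NcoI cuts after the first base of each site, so after position 165.
The EcoRV site (GATATC) starts at position 52.
EcoRV cuts after base 3 of each site, so after position 54.
Combined cut positions: 54, 165.
Circular molecule, 2 cuts → 2 fragments:
  55–165 → 111 bp
  166–274 then 1–54 → 109 + 54 = 163 bp
Sorted largest to smallest: 163, 111 bp.

163, 111 bp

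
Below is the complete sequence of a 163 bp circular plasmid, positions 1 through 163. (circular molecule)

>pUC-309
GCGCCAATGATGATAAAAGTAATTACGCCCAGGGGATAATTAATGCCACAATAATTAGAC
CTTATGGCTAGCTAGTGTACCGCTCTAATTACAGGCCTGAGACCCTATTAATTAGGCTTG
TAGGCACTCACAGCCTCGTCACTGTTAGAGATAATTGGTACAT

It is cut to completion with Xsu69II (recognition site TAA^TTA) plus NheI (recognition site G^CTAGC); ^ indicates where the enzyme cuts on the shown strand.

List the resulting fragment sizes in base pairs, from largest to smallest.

Xsu69II sites (TAATTA) start at positions 20, 37, 52, 86, 109.
Xsu69II cuts after base 3 of each site, so after positions 22, 39, 54, 88, 111.
The NheI site (GCTAGC) starts at position 67.
NheI cuts after the first base of each site, so after position 67.
Combined cut positions: 22, 39, 54, 67, 88, 111.
Circular molecule, 6 cuts → 6 fragments:
  23–39 → 17 bp
  40–54 → 15 bp
  55–67 → 13 bp
  68–88 → 21 bp
  89–111 → 23 bp
  112–163 then 1–22 → 52 + 22 = 74 bp
Sorted largest to smallest: 74, 23, 21, 17, 15, 13 bp.

74, 23, 21, 17, 15, 13 bp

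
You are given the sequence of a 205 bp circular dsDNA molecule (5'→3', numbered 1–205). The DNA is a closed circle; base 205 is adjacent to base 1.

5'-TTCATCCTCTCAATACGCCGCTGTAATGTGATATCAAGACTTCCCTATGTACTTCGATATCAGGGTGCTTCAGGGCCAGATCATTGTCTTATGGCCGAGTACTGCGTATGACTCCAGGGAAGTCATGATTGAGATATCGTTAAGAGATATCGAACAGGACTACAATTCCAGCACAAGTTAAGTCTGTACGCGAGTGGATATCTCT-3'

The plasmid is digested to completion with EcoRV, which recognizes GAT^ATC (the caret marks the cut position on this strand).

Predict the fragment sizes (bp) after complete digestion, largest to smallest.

77, 51, 38, 26, 13 bp

EcoRV sites (GATATC) start at positions 30, 56, 133, 146, 197.
EcoRV cuts after base 3 of each site, so after positions 32, 58, 135, 148, 199.
Circular molecule, 5 cuts → 5 fragments:
  33–58 → 26 bp
  59–135 → 77 bp
  136–148 → 13 bp
  149–199 → 51 bp
  200–205 then 1–32 → 6 + 32 = 38 bp
Sorted largest to smallest: 77, 51, 38, 26, 13 bp.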